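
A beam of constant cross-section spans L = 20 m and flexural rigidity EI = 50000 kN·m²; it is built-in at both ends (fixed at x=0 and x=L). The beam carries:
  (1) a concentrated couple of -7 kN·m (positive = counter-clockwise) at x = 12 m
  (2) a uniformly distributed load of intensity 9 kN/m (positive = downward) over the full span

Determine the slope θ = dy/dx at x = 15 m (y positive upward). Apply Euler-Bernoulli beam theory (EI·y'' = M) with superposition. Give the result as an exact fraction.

Load 1 — applied couple M₀=-7 kN·m at a=12 m (b=L-a=8):
  θ_1 = (R_Ax²/2 - M_Ax - M₀(x-a))/EI  [x>a] with R_A=-63/125, M_A=-56/25 = ((-63/125)·15²/2 - (-56/25)·15 - (-7)·(15-12))/50000 = -21/500000 rad
Load 2 — uniform load w=9 kN/m over full span:
  θ_2 = -wx(L-x)(L-2x)/(12EI) = -9·15·(20-15)·(20-2·15)/(12·50000) = 9/800 rad
Superposition: θ = Σ θ_i = 1401/125000 rad ≈ 0.011208 rad

θ(15) = 1401/125000 rad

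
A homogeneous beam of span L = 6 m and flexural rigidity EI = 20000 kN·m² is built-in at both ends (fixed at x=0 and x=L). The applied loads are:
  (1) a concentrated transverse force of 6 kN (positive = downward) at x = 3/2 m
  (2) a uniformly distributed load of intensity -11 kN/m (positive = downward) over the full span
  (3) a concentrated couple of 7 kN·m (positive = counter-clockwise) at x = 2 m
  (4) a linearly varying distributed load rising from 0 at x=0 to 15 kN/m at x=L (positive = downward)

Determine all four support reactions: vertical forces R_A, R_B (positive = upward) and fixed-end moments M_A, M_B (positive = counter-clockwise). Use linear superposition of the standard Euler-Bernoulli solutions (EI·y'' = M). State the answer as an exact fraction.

R_A = -1855/144 kN, M_A = -159/16 kN·m, R_B = -305/144 kN, M_B = 319/48 kN·m

Load 1 — point force P=6 kN at a=3/2 m (b=L-a=9/2):
  R_A = Pb²(3a+b)/L³ = 6·(9/2)²·(3·(3/2)+(9/2))/6³ = 81/16 kN
  M_A = Pab²/L² = 6·(3/2)·(9/2)²/6² = 81/16 kN·m
  R_B = Pa²(a+3b)/L³ = 6·(3/2)²·((3/2)+3·(9/2))/6³ = 15/16 kN
  M_B = -Pa²b/L² = -6·(3/2)²·(9/2)/6² = -27/16 kN·m
Load 2 — uniform load w=-11 kN/m over full span:
  R_A = wL/2 = (-11)·6/2 = -33 kN
  M_A = wL²/12 = (-11)·6²/12 = -33 kN·m
  R_B = wL/2 = (-11)·6/2 = -33 kN
  M_B = -wL²/12 = -(-11)·6²/12 = 33 kN·m
Load 3 — applied couple M₀=7 kN·m at a=2 m (b=L-a=4):
  R_A = 6M₀ab/L³ = 6·7·2·4/6³ = 14/9 kN
  M_A = M₀b(2a-b)/L² = 7·4·(2·2-4)/6² = 0 kN·m
  R_B = -6M₀ab/L³ = -6·7·2·4/6³ = -14/9 kN
  M_B = M₀a(2b-a)/L² = 7·2·(2·4-2)/6² = 7/3 kN·m
Load 4 — triangular load w₀=15 kN/m (0→w₀ over full span):
  R_A = 3w₀L/20 = 3·15·6/20 = 27/2 kN
  M_A = w₀L²/30 = 15·6²/30 = 18 kN·m
  R_B = 7w₀L/20 = 7·15·6/20 = 63/2 kN
  M_B = -w₀L²/20 = -15·6²/20 = -27 kN·m
Superposition: R_A = -1855/144 kN, M_A = -159/16 kN·m, R_B = -305/144 kN, M_B = 319/48 kN·m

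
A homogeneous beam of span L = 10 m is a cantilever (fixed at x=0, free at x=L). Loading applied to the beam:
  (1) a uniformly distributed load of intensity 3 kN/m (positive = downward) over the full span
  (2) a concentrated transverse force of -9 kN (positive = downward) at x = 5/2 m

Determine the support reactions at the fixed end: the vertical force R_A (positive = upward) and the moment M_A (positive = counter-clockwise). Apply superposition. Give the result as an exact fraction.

R_A = 21 kN, M_A = 255/2 kN·m

Load 1 — uniform load w=3 kN/m over full span:
  R_A = wL = 3·10 = 30 kN
  M_A = wL²/2 = 3·10²/2 = 150 kN·m
Load 2 — point force P=-9 kN at a=5/2 m (b=L-a=15/2):
  R_A = P = (-9) = -9 kN
  M_A = Pa = (-9)·(5/2) = -45/2 kN·m
Superposition: R_A = 21 kN, M_A = 255/2 kN·m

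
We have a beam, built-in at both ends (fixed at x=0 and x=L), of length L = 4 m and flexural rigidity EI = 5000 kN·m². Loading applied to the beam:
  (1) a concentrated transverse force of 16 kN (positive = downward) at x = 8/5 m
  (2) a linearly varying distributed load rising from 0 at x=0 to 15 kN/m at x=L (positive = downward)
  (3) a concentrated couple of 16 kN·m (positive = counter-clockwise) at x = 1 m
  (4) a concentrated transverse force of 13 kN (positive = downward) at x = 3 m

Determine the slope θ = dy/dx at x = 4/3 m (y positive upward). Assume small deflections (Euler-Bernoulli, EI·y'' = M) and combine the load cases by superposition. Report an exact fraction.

θ(4/3) = -50729/50625000 rad

Load 1 — point force P=16 kN at a=8/5 m (b=L-a=12/5):
  θ_1 = -Pb²x(2aL-(3a+b)x)/(2L³EI)  [x≤a] = -16·(12/5)²·(4/3)·(2·(8/5)·4-(3·(8/5)+(12/5))·(4/3))/(2·4³·5000) = -48/78125 rad
Load 2 — triangular load w₀=15 kN/m (0→w₀ over full span):
  θ_2 = -w₀(2x(L-x)(L-2x)(x+2L)+x²(L-x)²)/(120LEI) = -15·(2·(4/3)·(4-(4/3))·(4-2·(4/3))·((4/3)+2·4)+(4/3)²·(4-(4/3))²)/(120·4·5000) = -32/50625 rad
Load 3 — applied couple M₀=16 kN·m at a=1 m (b=L-a=3):
  θ_3 = (R_Ax²/2 - M_Ax - M₀(x-a))/EI  [x>a] with R_A=9/2, M_A=-3 = ((9/2)·(4/3)²/2 - (-3)·(4/3) - 16·((4/3)-1))/5000 = 1/1875 rad
Load 4 — point force P=13 kN at a=3 m (b=L-a=1):
  θ_4 = -Pb²x(2aL-(3a+b)x)/(2L³EI)  [x≤a] = -13·1²·(4/3)·(2·3·4-(3·3+1)·(4/3))/(2·4³·5000) = -13/45000 rad
Superposition: θ = Σ θ_i = -50729/50625000 rad ≈ -0.001002 rad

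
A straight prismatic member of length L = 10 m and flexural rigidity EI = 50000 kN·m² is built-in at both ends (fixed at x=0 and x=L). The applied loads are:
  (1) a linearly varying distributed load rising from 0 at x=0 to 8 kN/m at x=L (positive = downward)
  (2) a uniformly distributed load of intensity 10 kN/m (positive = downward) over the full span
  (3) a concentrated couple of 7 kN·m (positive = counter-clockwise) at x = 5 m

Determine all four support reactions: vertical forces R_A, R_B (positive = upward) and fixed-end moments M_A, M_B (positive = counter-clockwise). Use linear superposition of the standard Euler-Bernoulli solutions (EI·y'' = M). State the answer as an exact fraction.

Load 1 — triangular load w₀=8 kN/m (0→w₀ over full span):
  R_A = 3w₀L/20 = 3·8·10/20 = 12 kN
  M_A = w₀L²/30 = 8·10²/30 = 80/3 kN·m
  R_B = 7w₀L/20 = 7·8·10/20 = 28 kN
  M_B = -w₀L²/20 = -8·10²/20 = -40 kN·m
Load 2 — uniform load w=10 kN/m over full span:
  R_A = wL/2 = 10·10/2 = 50 kN
  M_A = wL²/12 = 10·10²/12 = 250/3 kN·m
  R_B = wL/2 = 10·10/2 = 50 kN
  M_B = -wL²/12 = -10·10²/12 = -250/3 kN·m
Load 3 — applied couple M₀=7 kN·m at a=5 m (b=L-a=5):
  R_A = 6M₀ab/L³ = 6·7·5·5/10³ = 21/20 kN
  M_A = M₀b(2a-b)/L² = 7·5·(2·5-5)/10² = 7/4 kN·m
  R_B = -6M₀ab/L³ = -6·7·5·5/10³ = -21/20 kN
  M_B = M₀a(2b-a)/L² = 7·5·(2·5-5)/10² = 7/4 kN·m
Superposition: R_A = 1261/20 kN, M_A = 447/4 kN·m, R_B = 1539/20 kN, M_B = -1459/12 kN·m

R_A = 1261/20 kN, M_A = 447/4 kN·m, R_B = 1539/20 kN, M_B = -1459/12 kN·m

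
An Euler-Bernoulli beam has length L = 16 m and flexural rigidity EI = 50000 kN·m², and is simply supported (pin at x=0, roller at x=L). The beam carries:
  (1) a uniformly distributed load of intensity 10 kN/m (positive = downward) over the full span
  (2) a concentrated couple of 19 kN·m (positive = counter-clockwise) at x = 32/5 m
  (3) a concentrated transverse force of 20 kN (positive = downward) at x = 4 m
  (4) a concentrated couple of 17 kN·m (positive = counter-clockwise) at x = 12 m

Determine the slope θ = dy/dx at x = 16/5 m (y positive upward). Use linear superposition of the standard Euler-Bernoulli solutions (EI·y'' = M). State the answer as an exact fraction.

θ(16/5) = -78807/2500000 rad

Load 1 — uniform load w=10 kN/m over full span:
  θ_1 = -w(L³-6Lx²+4x³)/(24EI) = -10·(16³-6·16·(16/5)²+4·(16/5)³)/(24·50000) = -2112/78125 rad
Load 2 — applied couple M₀=19 kN·m at a=32/5 m (b=L-a=48/5):
  θ_2 = (M₀x²/(2L)+C₁)/EI  [x≤a] with C₁=M₀(3b²-L²)/(6L)=304/75 = (19·(16/5)²/(2·16)+(304/75))/50000 = 19/93750 rad
Load 3 — point force P=20 kN at a=4 m (b=L-a=12):
  θ_3 = -Pb(L²-b²-3x²)/(6LEI)  [x≤a] = -20·12·(16²-12²-3·(16/5)²)/(6·16·50000) = -127/31250 rad
Load 4 — applied couple M₀=17 kN·m at a=12 m (b=L-a=4):
  θ_4 = (M₀x²/(2L)+C₁)/EI  [x≤a] with C₁=M₀(3b²-L²)/(6L)=-221/6 = (17·(16/5)²/(2·16)+(-221/6))/50000 = -4709/7500000 rad
Superposition: θ = Σ θ_i = -78807/2500000 rad ≈ -0.031523 rad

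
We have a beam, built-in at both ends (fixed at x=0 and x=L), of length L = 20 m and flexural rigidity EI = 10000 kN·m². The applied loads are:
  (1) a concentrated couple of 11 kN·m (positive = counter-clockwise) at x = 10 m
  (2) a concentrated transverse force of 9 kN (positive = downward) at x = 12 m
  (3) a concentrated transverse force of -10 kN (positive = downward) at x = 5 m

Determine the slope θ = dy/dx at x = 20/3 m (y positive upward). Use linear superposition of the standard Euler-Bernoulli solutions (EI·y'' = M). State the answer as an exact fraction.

θ(20/3) = -1391/450000 rad

Load 1 — applied couple M₀=11 kN·m at a=10 m (b=L-a=10):
  θ_1 = (R_Ax²/2 - M_Ax)/EI  [x≤a] with R_A=33/40, M_A=11/4 = ((33/40)·(20/3)²/2 - (11/4)·(20/3))/10000 = 0 rad
Load 2 — point force P=9 kN at a=12 m (b=L-a=8):
  θ_2 = -Pb²x(2aL-(3a+b)x)/(2L³EI)  [x≤a] = -9·8²·(20/3)·(2·12·20-(3·12+8)·(20/3))/(2·20³·10000) = -14/3125 rad
Load 3 — point force P=-10 kN at a=5 m (b=L-a=15):
  θ_3 = Pa²(L-x)(2bL-(3b+a)(L-x))/(2L³EI)  [x>a] = (-10)·5²·(20-(20/3))·(2·15·20-(3·15+5)·(20-(20/3)))/(2·20³·10000) = 1/720 rad
Superposition: θ = Σ θ_i = -1391/450000 rad ≈ -0.003091 rad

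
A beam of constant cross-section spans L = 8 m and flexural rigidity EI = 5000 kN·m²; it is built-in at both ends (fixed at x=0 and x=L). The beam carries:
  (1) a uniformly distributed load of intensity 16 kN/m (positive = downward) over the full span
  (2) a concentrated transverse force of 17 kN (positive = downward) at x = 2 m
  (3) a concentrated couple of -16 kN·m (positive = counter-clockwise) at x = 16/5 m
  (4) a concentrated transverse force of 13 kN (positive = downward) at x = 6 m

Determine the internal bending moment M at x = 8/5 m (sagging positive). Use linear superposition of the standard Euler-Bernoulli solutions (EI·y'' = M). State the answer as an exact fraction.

Load 1 — uniform load w=16 kN/m over full span:
  M_1 = wLx/2 - wL²/12 - wx²/2 = 16·8·(8/5)/2 - 16·8²/12 - 16·(8/5)²/2 = -256/75 kN·m
Load 2 — point force P=17 kN at a=2 m (b=L-a=6):
  M_2 = Pb²(3a+b)x/L³ - Pab²/L²  [x≤a] = 17·6²·(3·2+6)·(8/5)/8³ - 17·2·6²/8² = 153/40 kN·m
Load 3 — applied couple M₀=-16 kN·m at a=16/5 m (b=L-a=24/5):
  M_3 = R_Ax - M_A  [x≤a] with R_A=-72/25, M_A=-48/25 = (-72/25)·(8/5) - (-48/25) = -336/125 kN·m
Load 4 — point force P=13 kN at a=6 m (b=L-a=2):
  M_4 = Pb²(3a+b)x/L³ - Pab²/L²  [x≤a] = 13·2²·(3·6+2)·(8/5)/8³ - 13·6·2²/8² = -13/8 kN·m
Superposition: M = Σ M_i = -1463/375 kN·m ≈ -3.901333 kN·m

M(8/5) = -1463/375 kN·m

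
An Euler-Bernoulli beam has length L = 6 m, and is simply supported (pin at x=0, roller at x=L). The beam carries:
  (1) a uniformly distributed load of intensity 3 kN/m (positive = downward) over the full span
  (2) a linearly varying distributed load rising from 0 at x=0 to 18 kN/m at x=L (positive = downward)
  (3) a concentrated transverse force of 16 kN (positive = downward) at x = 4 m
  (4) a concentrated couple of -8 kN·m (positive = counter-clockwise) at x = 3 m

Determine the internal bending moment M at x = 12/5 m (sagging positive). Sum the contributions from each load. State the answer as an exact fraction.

Load 1 — uniform load w=3 kN/m over full span:
  M_1 = wx(L-x)/2 = 3·(12/5)·(6-(12/5))/2 = 324/25 kN·m
Load 2 — triangular load w₀=18 kN/m (0→w₀ over full span):
  M_2 = w₀Lx/6 - w₀x³/(6L) = 18·6·(12/5)/6 - 18·(12/5)³/(6·6) = 4536/125 kN·m
Load 3 — point force P=16 kN at a=4 m (b=L-a=2):
  M_3 = Pbx/L  [x≤a] = 16·2·(12/5)/6 = 64/5 kN·m
Load 4 — applied couple M₀=-8 kN·m at a=3 m (b=L-a=3):
  M_4 = M₀x/L  [x≤a] = (-8)·(12/5)/6 = -16/5 kN·m
Superposition: M = Σ M_i = 7356/125 kN·m ≈ 58.848000 kN·m

M(12/5) = 7356/125 kN·m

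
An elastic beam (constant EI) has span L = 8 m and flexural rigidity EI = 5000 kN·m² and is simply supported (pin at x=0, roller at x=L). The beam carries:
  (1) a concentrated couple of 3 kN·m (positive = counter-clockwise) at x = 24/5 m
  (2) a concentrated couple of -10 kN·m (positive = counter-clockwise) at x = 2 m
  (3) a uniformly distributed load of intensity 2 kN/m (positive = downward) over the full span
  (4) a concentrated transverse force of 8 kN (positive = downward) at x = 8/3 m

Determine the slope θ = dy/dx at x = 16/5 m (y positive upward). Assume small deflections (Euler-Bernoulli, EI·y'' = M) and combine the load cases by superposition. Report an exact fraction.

Load 1 — applied couple M₀=3 kN·m at a=24/5 m (b=L-a=16/5):
  θ_1 = (M₀x²/(2L)+C₁)/EI  [x≤a] with C₁=M₀(3b²-L²)/(6L)=-52/25 = (3·(16/5)²/(2·8)+(-52/25))/5000 = -1/31250 rad
Load 2 — applied couple M₀=-10 kN·m at a=2 m (b=L-a=6):
  θ_2 = (M₀x²/(2L)-M₀(x-a)+C₁)/EI  [x>a] with C₁=M₀(3b²-L²)/(6L)=-55/6 = ((-10)·(16/5)²/(2·8)-(-10)·((16/5)-2)+(-55/6))/5000 = -107/150000 rad
Load 3 — uniform load w=2 kN/m over full span:
  θ_3 = -w(L³-6Lx²+4x³)/(24EI) = -2·(8³-6·8·(16/5)²+4·(16/5)³)/(24·5000) = -592/234375 rad
Load 4 — point force P=8 kN at a=8/3 m (b=L-a=16/3):
  θ_4 = -Pa(2L²-6Lx+3x²+a²)/(6LEI)  [x>a] = -8·(8/3)·(2·8²-6·8·(16/5)+3·(16/5)²+(8/3)²)/(6·8·5000) = -1376/1265625 rad
Superposition: θ = Σ θ_i = -441289/101250000 rad ≈ -0.004358 rad

θ(16/5) = -441289/101250000 rad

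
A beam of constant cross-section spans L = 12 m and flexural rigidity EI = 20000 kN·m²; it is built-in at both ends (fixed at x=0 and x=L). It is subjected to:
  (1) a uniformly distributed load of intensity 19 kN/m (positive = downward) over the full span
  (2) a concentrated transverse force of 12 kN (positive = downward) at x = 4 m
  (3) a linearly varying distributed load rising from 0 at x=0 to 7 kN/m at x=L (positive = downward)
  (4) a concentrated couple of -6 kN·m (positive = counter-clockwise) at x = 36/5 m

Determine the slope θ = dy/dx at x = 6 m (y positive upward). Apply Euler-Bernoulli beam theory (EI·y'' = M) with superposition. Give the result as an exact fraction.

θ(6) = 13/1000000 rad

Load 1 — uniform load w=19 kN/m over full span:
  θ_1 = -wx(L-x)(L-2x)/(12EI) = -19·6·(12-6)·(12-2·6)/(12·20000) = 0 rad
Load 2 — point force P=12 kN at a=4 m (b=L-a=8):
  θ_2 = Pa²(L-x)(2bL-(3b+a)(L-x))/(2L³EI)  [x>a] = 12·4²·(12-6)·(2·8·12-(3·8+4)·(12-6))/(2·12³·20000) = 1/2500 rad
Load 3 — triangular load w₀=7 kN/m (0→w₀ over full span):
  θ_3 = -w₀(2x(L-x)(L-2x)(x+2L)+x²(L-x)²)/(120LEI) = -7·(2·6·(12-6)·(12-2·6)·(6+2·12)+6²·(12-6)²)/(120·12·20000) = -63/200000 rad
Load 4 — applied couple M₀=-6 kN·m at a=36/5 m (b=L-a=24/5):
  θ_4 = (R_Ax²/2 - M_Ax)/EI  [x≤a] with R_A=-18/25, M_A=-48/25 = ((-18/25)·6²/2 - (-48/25)·6)/20000 = -9/125000 rad
Superposition: θ = Σ θ_i = 13/1000000 rad ≈ 0.000013 rad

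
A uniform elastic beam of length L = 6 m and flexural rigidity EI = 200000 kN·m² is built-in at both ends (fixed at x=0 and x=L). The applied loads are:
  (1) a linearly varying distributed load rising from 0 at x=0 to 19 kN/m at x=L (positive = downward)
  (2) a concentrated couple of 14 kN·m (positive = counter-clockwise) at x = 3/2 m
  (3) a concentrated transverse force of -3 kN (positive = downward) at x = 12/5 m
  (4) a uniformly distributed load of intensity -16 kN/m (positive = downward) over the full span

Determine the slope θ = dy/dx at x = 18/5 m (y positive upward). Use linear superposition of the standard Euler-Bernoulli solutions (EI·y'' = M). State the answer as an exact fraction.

θ(18/5) = -70647/1250000000 rad

Load 1 — triangular load w₀=19 kN/m (0→w₀ over full span):
  θ_1 = -w₀(2x(L-x)(L-2x)(x+2L)+x²(L-x)²)/(120LEI) = -19·(2·(18/5)·(6-(18/5))·(6-2·(18/5))·((18/5)+2·6)+(18/5)²·(6-(18/5))²)/(120·6·200000) = 513/15625000 rad
Load 2 — applied couple M₀=14 kN·m at a=3/2 m (b=L-a=9/2):
  θ_2 = (R_Ax²/2 - M_Ax - M₀(x-a))/EI  [x>a] with R_A=21/8, M_A=-21/8 = ((21/8)·(18/5)²/2 - (-21/8)·(18/5) - 14·((18/5)-(3/2)))/200000 = -147/10000000 rad
Load 3 — point force P=-3 kN at a=12/5 m (b=L-a=18/5):
  θ_3 = Pa²(L-x)(2bL-(3b+a)(L-x))/(2L³EI)  [x>a] = (-3)·(12/5)²·(6-(18/5))·(2·(18/5)·6-(3·(18/5)+(12/5))·(6-(18/5)))/(2·6³·200000) = -54/9765625 rad
Load 4 — uniform load w=-16 kN/m over full span:
  θ_4 = -wx(L-x)(L-2x)/(12EI) = -(-16)·(18/5)·(6-(18/5))·(6-2·(18/5))/(12·200000) = -27/390625 rad
Superposition: θ = Σ θ_i = -70647/1250000000 rad ≈ -0.000057 rad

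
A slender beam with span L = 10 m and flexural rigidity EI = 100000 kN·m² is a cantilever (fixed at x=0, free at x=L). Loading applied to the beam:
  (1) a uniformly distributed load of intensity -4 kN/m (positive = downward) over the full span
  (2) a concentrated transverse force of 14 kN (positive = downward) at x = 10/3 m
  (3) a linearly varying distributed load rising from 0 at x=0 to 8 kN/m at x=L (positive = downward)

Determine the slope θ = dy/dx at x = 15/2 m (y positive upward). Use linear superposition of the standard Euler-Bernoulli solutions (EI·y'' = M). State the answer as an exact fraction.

Load 1 — uniform load w=-4 kN/m over full span:
  θ_1 = -wx(x²-3Lx+3L²)/(6EI) = -(-4)·(15/2)·((15/2)²-3·10·(15/2)+3·10²)/(6·100000) = 21/3200 rad
Load 2 — point force P=14 kN at a=10/3 m (b=L-a=20/3):
  θ_2 = -Pa²/(2EI)  [x>a] = -14·(10/3)²/(2·100000) = -7/9000 rad
Load 3 — triangular load w₀=8 kN/m (0→w₀ over full span):
  θ_3 = (w₀Lx²/4-w₀L²x/3-w₀x⁴/(24L))/EI = (8·10·(15/2)²/4-8·10²·(15/2)/3-8·(15/2)⁴/(24·10))/100000 = -251/25600 rad
Superposition: θ = Σ θ_i = -4631/1152000 rad ≈ -0.004020 rad

θ(15/2) = -4631/1152000 rad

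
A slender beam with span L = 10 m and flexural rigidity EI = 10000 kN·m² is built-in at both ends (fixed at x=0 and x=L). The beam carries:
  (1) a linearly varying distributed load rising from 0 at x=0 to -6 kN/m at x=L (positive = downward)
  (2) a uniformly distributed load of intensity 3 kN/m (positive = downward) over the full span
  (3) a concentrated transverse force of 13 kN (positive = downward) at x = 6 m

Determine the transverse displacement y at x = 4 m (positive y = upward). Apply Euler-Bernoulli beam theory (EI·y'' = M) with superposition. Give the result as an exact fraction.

Load 1 — triangular load w₀=-6 kN/m (0→w₀ over full span):
  y_1 = -w₀x²(L-x)²(x+2L)/(120LEI) = -(-6)·4²·(10-4)²·(4+2·10)/(120·10·10000) = 108/15625 m
Load 2 — uniform load w=3 kN/m over full span:
  y_2 = -wx²(L-x)²/(24EI) = -3·4²·(10-4)²/(24·10000) = -9/1250 m
Load 3 — point force P=13 kN at a=6 m (b=L-a=4):
  y_3 = -Pb²x²(3aL-(3a+b)x)/(6L³EI)  [x≤a] = -13·4²·4²·(3·6·10-(3·6+4)·4)/(6·10³·10000) = -1196/234375 m
Superposition: y = Σ y_i = -2527/468750 m ≈ -0.005391 m

y(4) = -2527/468750 m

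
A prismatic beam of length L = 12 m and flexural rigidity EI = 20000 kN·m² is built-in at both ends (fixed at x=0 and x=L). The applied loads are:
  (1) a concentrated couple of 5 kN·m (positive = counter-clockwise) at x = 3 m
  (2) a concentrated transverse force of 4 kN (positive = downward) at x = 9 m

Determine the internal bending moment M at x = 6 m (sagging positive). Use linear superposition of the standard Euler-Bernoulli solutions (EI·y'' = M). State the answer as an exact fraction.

Load 1 — applied couple M₀=5 kN·m at a=3 m (b=L-a=9):
  M_1 = R_Ax - M_A - M₀  [x>a] with R_A=15/32, M_A=-15/16 = (15/32)·6 - (-15/16) - 5 = -5/4 kN·m
Load 2 — point force P=4 kN at a=9 m (b=L-a=3):
  M_2 = Pb²(3a+b)x/L³ - Pab²/L²  [x≤a] = 4·3²·(3·9+3)·6/12³ - 4·9·3²/12² = 3/2 kN·m
Superposition: M = Σ M_i = 1/4 kN·m ≈ 0.250000 kN·m

M(6) = 1/4 kN·m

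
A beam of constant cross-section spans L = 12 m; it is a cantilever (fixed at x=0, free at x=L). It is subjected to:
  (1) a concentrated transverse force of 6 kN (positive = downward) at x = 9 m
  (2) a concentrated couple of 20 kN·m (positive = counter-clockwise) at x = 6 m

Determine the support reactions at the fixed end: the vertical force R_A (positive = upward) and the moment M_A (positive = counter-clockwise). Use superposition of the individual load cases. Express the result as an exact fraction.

R_A = 6 kN, M_A = 34 kN·m

Load 1 — point force P=6 kN at a=9 m (b=L-a=3):
  R_A = P = 6 kN
  M_A = Pa = 6·9 = 54 kN·m
Load 2 — applied couple M₀=20 kN·m at a=6 m (b=L-a=6):
  R_A = 0 kN
  M_A = -M₀ = -20 kN·m
Superposition: R_A = 6 kN, M_A = 34 kN·m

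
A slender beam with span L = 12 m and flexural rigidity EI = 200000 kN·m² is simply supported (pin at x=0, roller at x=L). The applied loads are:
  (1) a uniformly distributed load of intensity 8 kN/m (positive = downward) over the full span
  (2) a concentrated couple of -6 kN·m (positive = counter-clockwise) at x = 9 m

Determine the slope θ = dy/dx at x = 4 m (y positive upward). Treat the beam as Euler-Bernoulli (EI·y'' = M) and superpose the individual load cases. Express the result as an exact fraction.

θ(4) = -3259/2400000 rad

Load 1 — uniform load w=8 kN/m over full span:
  θ_1 = -w(L³-6Lx²+4x³)/(24EI) = -8·(12³-6·12·4²+4·4³)/(24·200000) = -13/9375 rad
Load 2 — applied couple M₀=-6 kN·m at a=9 m (b=L-a=3):
  θ_2 = (M₀x²/(2L)+C₁)/EI  [x≤a] with C₁=M₀(3b²-L²)/(6L)=39/4 = ((-6)·4²/(2·12)+(39/4))/200000 = 23/800000 rad
Superposition: θ = Σ θ_i = -3259/2400000 rad ≈ -0.001358 rad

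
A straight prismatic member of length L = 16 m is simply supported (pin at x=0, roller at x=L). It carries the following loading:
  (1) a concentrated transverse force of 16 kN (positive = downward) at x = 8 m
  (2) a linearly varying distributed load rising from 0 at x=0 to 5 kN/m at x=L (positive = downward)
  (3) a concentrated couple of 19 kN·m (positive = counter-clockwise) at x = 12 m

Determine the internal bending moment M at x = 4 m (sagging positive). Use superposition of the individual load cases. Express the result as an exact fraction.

M(4) = 347/4 kN·m

Load 1 — point force P=16 kN at a=8 m (b=L-a=8):
  M_1 = Pbx/L  [x≤a] = 16·8·4/16 = 32 kN·m
Load 2 — triangular load w₀=5 kN/m (0→w₀ over full span):
  M_2 = w₀Lx/6 - w₀x³/(6L) = 5·16·4/6 - 5·4³/(6·16) = 50 kN·m
Load 3 — applied couple M₀=19 kN·m at a=12 m (b=L-a=4):
  M_3 = M₀x/L  [x≤a] = 19·4/16 = 19/4 kN·m
Superposition: M = Σ M_i = 347/4 kN·m ≈ 86.750000 kN·m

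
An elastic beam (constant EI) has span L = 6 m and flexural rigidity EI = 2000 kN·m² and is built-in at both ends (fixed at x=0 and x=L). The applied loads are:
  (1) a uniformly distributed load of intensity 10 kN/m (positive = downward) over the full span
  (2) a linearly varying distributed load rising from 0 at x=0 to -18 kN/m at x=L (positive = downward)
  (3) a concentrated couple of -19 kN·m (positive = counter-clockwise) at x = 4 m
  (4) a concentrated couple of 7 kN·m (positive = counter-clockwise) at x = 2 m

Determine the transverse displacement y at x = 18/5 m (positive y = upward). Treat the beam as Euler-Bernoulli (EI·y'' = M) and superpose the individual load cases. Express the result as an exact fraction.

y(18/5) = 73073/15625000 m

Load 1 — uniform load w=10 kN/m over full span:
  y_1 = -wx²(L-x)²/(24EI) = -10·(18/5)²·(6-(18/5))²/(24·2000) = -243/15625 m
Load 2 — triangular load w₀=-18 kN/m (0→w₀ over full span):
  y_2 = -w₀x²(L-x)²(x+2L)/(120LEI) = -(-18)·(18/5)²·(6-(18/5))²·((18/5)+2·6)/(120·6·2000) = 28431/1953125 m
Load 3 — applied couple M₀=-19 kN·m at a=4 m (b=L-a=2):
  y_3 = (R_Ax³/6 - M_Ax²/2)/EI  [x≤a] with R_A=-38/9, M_A=-19/3 = ((-38/9)·(18/5)³/6 - (-19/3)·(18/5)²/2)/2000 = 513/125000 m
Load 4 — applied couple M₀=7 kN·m at a=2 m (b=L-a=4):
  y_4 = (R_Ax³/6 - M_Ax²/2 - M₀(x-a)²/2)/EI  [x>a] with R_A=14/9, M_A=0 = ((14/9)·(18/5)³/6 - 0·(18/5)²/2 - 7·((18/5)-2)²/2)/2000 = 49/31250 m
Superposition: y = Σ y_i = 73073/15625000 m ≈ 0.004677 m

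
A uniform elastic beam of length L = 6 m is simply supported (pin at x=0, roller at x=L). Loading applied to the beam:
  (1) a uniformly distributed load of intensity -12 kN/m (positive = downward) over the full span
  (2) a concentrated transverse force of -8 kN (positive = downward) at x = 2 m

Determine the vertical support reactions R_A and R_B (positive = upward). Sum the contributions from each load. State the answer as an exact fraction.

R_A = -124/3 kN, R_B = -116/3 kN

Load 1 — uniform load w=-12 kN/m over full span:
  R_A = wL/2 = (-12)·6/2 = -36 kN
  R_B = wL/2 = (-12)·6/2 = -36 kN
Load 2 — point force P=-8 kN at a=2 m (b=L-a=4):
  R_A = Pb/L = (-8)·4/6 = -16/3 kN
  R_B = Pa/L = (-8)·2/6 = -8/3 kN
Superposition: R_A = -124/3 kN, R_B = -116/3 kN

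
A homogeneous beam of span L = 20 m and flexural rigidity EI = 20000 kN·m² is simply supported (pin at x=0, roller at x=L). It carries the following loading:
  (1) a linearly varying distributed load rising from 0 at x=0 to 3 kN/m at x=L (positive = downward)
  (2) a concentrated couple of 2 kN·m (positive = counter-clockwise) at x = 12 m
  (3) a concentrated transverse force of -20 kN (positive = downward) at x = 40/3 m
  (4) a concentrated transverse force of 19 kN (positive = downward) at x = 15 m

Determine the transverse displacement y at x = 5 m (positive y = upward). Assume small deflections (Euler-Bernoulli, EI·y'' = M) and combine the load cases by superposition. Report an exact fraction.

y(5) = -4388653/51840000 m

Load 1 — triangular load w₀=3 kN/m (0→w₀ over full span):
  y_1 = -w₀x(7L⁴-10L²x²+3x⁴)/(360LEI) = -3·5·(7·20⁴-10·20²·5²+3·5⁴)/(360·20·20000) = -109/1024 m
Load 2 — applied couple M₀=2 kN·m at a=12 m (b=L-a=8):
  y_2 = (M₀x³/(6L)+C₁x)/EI  [x≤a] with C₁=M₀(3b²-L²)/(6L)=-52/15 = (2·5³/(6·20)+(-52/15)·5)/20000 = -61/80000 m
Load 3 — point force P=-20 kN at a=40/3 m (b=L-a=20/3):
  y_3 = -Pbx(L²-b²-x²)/(6LEI)  [x≤a] = -(-20)·(20/3)·5·(20²-(20/3)²-5²)/(6·20·20000) = 119/1296 m
Load 4 — point force P=19 kN at a=15 m (b=L-a=5):
  y_4 = -Pbx(L²-b²-x²)/(6LEI)  [x≤a] = -19·5·5·(20²-5²-5²)/(6·20·20000) = -133/1920 m
Superposition: y = Σ y_i = -4388653/51840000 m ≈ -0.084658 m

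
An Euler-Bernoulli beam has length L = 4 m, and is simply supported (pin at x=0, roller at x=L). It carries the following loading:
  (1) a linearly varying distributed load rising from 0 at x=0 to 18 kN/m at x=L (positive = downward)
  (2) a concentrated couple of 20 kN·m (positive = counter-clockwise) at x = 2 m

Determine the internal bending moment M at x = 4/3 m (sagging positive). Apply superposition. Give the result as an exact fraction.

Load 1 — triangular load w₀=18 kN/m (0→w₀ over full span):
  M_1 = w₀Lx/6 - w₀x³/(6L) = 18·4·(4/3)/6 - 18·(4/3)³/(6·4) = 128/9 kN·m
Load 2 — applied couple M₀=20 kN·m at a=2 m (b=L-a=2):
  M_2 = M₀x/L  [x≤a] = 20·(4/3)/4 = 20/3 kN·m
Superposition: M = Σ M_i = 188/9 kN·m ≈ 20.888889 kN·m

M(4/3) = 188/9 kN·m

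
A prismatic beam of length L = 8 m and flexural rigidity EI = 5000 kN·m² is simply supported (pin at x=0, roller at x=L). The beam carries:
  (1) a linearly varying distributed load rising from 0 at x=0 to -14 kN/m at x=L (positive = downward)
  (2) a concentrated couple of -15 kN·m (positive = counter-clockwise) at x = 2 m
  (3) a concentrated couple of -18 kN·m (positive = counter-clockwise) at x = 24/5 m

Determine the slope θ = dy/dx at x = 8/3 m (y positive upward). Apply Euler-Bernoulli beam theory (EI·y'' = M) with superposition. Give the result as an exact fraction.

θ(8/3) = 1719419/121500000 rad

Load 1 — triangular load w₀=-14 kN/m (0→w₀ over full span):
  θ_1 = -w₀(7L⁴-30L²x²+15x⁴)/(360LEI) = -(-14)·(7·8⁴-30·8²·(8/3)²+15·(8/3)⁴)/(360·8·5000) = 11648/759375 rad
Load 2 — applied couple M₀=-15 kN·m at a=2 m (b=L-a=6):
  θ_2 = (M₀x²/(2L)-M₀(x-a)+C₁)/EI  [x>a] with C₁=M₀(3b²-L²)/(6L)=-55/4 = ((-15)·(8/3)²/(2·8)-(-15)·((8/3)-2)+(-55/4))/5000 = -1/480 rad
Load 3 — applied couple M₀=-18 kN·m at a=24/5 m (b=L-a=16/5):
  θ_3 = (M₀x²/(2L)+C₁)/EI  [x≤a] with C₁=M₀(3b²-L²)/(6L)=312/25 = ((-18)·(8/3)²/(2·8)+(312/25))/5000 = 14/15625 rad
Superposition: θ = Σ θ_i = 1719419/121500000 rad ≈ 0.014152 rad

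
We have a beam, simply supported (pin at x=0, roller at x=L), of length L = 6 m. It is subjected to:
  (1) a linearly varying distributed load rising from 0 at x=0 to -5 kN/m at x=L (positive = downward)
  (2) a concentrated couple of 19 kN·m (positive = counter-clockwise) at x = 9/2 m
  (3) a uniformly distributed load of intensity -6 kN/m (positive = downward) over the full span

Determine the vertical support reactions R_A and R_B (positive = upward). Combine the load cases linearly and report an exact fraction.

R_A = -119/6 kN, R_B = -187/6 kN

Load 1 — triangular load w₀=-5 kN/m (0→w₀ over full span):
  R_A = w₀L/6 = (-5)·6/6 = -5 kN
  R_B = w₀L/3 = (-5)·6/3 = -10 kN
Load 2 — applied couple M₀=19 kN·m at a=9/2 m (b=L-a=3/2):
  R_A = M₀/L = 19/6 kN
  R_B = -M₀/L = -19/6 kN
Load 3 — uniform load w=-6 kN/m over full span:
  R_A = wL/2 = (-6)·6/2 = -18 kN
  R_B = wL/2 = (-6)·6/2 = -18 kN
Superposition: R_A = -119/6 kN, R_B = -187/6 kN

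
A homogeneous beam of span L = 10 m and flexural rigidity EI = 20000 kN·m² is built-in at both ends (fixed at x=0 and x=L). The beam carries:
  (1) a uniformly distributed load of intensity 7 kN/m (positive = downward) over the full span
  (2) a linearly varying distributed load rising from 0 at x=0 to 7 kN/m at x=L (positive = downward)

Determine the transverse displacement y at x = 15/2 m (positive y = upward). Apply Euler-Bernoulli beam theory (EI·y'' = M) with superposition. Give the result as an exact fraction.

Load 1 — uniform load w=7 kN/m over full span:
  y_1 = -wx²(L-x)²/(24EI) = -7·(15/2)²·(10-(15/2))²/(24·20000) = -21/4096 m
Load 2 — triangular load w₀=7 kN/m (0→w₀ over full span):
  y_2 = -w₀x²(L-x)²(x+2L)/(120LEI) = -7·(15/2)²·(10-(15/2))²·((15/2)+2·10)/(120·10·20000) = -231/81920 m
Superposition: y = Σ y_i = -651/81920 m ≈ -0.007947 m

y(15/2) = -651/81920 m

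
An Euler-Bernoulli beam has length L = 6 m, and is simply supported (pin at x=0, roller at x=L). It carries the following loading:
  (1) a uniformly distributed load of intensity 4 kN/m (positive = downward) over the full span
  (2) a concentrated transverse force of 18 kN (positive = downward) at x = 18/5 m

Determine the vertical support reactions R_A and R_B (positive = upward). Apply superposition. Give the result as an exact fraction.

Load 1 — uniform load w=4 kN/m over full span:
  R_A = wL/2 = 4·6/2 = 12 kN
  R_B = wL/2 = 4·6/2 = 12 kN
Load 2 — point force P=18 kN at a=18/5 m (b=L-a=12/5):
  R_A = Pb/L = 18·(12/5)/6 = 36/5 kN
  R_B = Pa/L = 18·(18/5)/6 = 54/5 kN
Superposition: R_A = 96/5 kN, R_B = 114/5 kN

R_A = 96/5 kN, R_B = 114/5 kN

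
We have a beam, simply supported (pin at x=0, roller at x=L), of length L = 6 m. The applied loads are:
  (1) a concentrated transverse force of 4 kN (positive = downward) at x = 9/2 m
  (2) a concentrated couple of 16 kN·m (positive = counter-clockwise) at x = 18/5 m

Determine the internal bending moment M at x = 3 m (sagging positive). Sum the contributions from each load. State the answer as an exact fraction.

M(3) = 11 kN·m

Load 1 — point force P=4 kN at a=9/2 m (b=L-a=3/2):
  M_1 = Pbx/L  [x≤a] = 4·(3/2)·3/6 = 3 kN·m
Load 2 — applied couple M₀=16 kN·m at a=18/5 m (b=L-a=12/5):
  M_2 = M₀x/L  [x≤a] = 16·3/6 = 8 kN·m
Superposition: M = Σ M_i = 11 kN·m ≈ 11.000000 kN·m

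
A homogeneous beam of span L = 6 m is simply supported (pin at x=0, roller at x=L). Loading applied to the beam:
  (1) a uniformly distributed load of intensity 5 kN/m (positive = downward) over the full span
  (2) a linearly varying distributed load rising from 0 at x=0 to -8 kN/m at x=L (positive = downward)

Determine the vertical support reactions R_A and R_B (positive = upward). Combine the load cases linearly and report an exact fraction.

Load 1 — uniform load w=5 kN/m over full span:
  R_A = wL/2 = 5·6/2 = 15 kN
  R_B = wL/2 = 5·6/2 = 15 kN
Load 2 — triangular load w₀=-8 kN/m (0→w₀ over full span):
  R_A = w₀L/6 = (-8)·6/6 = -8 kN
  R_B = w₀L/3 = (-8)·6/3 = -16 kN
Superposition: R_A = 7 kN, R_B = -1 kN

R_A = 7 kN, R_B = -1 kN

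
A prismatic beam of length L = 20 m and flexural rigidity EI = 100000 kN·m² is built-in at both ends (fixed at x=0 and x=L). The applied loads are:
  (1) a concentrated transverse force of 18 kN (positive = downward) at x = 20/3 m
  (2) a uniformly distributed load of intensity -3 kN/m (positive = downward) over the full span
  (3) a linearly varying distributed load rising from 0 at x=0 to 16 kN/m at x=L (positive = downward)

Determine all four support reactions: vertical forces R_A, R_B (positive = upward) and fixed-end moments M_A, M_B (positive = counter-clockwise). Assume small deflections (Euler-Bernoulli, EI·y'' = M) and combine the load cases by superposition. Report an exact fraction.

Load 1 — point force P=18 kN at a=20/3 m (b=L-a=40/3):
  R_A = Pb²(3a+b)/L³ = 18·(40/3)²·(3·(20/3)+(40/3))/20³ = 40/3 kN
  M_A = Pab²/L² = 18·(20/3)·(40/3)²/20² = 160/3 kN·m
  R_B = Pa²(a+3b)/L³ = 18·(20/3)²·((20/3)+3·(40/3))/20³ = 14/3 kN
  M_B = -Pa²b/L² = -18·(20/3)²·(40/3)/20² = -80/3 kN·m
Load 2 — uniform load w=-3 kN/m over full span:
  R_A = wL/2 = (-3)·20/2 = -30 kN
  M_A = wL²/12 = (-3)·20²/12 = -100 kN·m
  R_B = wL/2 = (-3)·20/2 = -30 kN
  M_B = -wL²/12 = -(-3)·20²/12 = 100 kN·m
Load 3 — triangular load w₀=16 kN/m (0→w₀ over full span):
  R_A = 3w₀L/20 = 3·16·20/20 = 48 kN
  M_A = w₀L²/30 = 16·20²/30 = 640/3 kN·m
  R_B = 7w₀L/20 = 7·16·20/20 = 112 kN
  M_B = -w₀L²/20 = -16·20²/20 = -320 kN·m
Superposition: R_A = 94/3 kN, M_A = 500/3 kN·m, R_B = 260/3 kN, M_B = -740/3 kN·m

R_A = 94/3 kN, M_A = 500/3 kN·m, R_B = 260/3 kN, M_B = -740/3 kN·m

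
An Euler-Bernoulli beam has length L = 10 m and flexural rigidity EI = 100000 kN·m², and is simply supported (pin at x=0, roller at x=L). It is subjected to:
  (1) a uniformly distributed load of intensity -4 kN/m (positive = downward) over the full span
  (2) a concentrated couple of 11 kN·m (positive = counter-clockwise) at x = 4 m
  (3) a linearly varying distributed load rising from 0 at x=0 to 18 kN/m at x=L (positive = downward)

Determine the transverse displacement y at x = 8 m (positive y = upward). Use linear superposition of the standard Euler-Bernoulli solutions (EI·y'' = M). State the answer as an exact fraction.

y(8) = -3793/937500 m

Load 1 — uniform load w=-4 kN/m over full span:
  y_1 = -wx(L³-2Lx²+x³)/(24EI) = -(-4)·8·(10³-2·10·8²+8³)/(24·100000) = 29/9375 m
Load 2 — applied couple M₀=11 kN·m at a=4 m (b=L-a=6):
  y_2 = (M₀x³/(6L)-M₀(x-a)²/2+C₁x)/EI  [x>a] with C₁=M₀(3b²-L²)/(6L)=22/15 = (11·8³/(6·10)-11·(8-4)²/2+(22/15)·8)/100000 = 11/62500 m
Load 3 — triangular load w₀=18 kN/m (0→w₀ over full span):
  y_3 = -w₀x(7L⁴-10L²x²+3x⁴)/(360LEI) = -18·8·(7·10⁴-10·10²·8²+3·8⁴)/(360·10·100000) = -1143/156250 m
Superposition: y = Σ y_i = -3793/937500 m ≈ -0.004046 m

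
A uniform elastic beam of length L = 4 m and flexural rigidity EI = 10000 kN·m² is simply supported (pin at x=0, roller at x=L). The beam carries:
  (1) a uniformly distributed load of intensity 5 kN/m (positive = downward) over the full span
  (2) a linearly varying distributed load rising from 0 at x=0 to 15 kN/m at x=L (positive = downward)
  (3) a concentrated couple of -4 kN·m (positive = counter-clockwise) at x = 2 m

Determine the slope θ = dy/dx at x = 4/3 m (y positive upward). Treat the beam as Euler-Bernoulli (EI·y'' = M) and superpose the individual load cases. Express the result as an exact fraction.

Load 1 — uniform load w=5 kN/m over full span:
  θ_1 = -w(L³-6Lx²+4x³)/(24EI) = -5·(4³-6·4·(4/3)²+4·(4/3)³)/(24·10000) = -13/20250 rad
Load 2 — triangular load w₀=15 kN/m (0→w₀ over full span):
  θ_2 = -w₀(7L⁴-30L²x²+15x⁴)/(360LEI) = -15·(7·4⁴-30·4²·(4/3)²+15·(4/3)⁴)/(360·4·10000) = -52/50625 rad
Load 3 — applied couple M₀=-4 kN·m at a=2 m (b=L-a=2):
  θ_3 = (M₀x²/(2L)+C₁)/EI  [x≤a] with C₁=M₀(3b²-L²)/(6L)=2/3 = ((-4)·(4/3)²/(2·4)+(2/3))/10000 = -1/45000 rad
Superposition: θ = Σ θ_i = -137/81000 rad ≈ -0.001691 rad

θ(4/3) = -137/81000 rad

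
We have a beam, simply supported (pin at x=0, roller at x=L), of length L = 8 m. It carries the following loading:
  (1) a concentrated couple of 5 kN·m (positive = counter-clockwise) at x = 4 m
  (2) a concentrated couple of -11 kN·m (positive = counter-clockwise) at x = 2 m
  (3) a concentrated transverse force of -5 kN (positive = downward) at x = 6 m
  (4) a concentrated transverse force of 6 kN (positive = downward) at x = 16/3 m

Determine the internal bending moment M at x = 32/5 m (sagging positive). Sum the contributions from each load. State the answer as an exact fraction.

M(32/5) = 8/5 kN·m

Load 1 — applied couple M₀=5 kN·m at a=4 m (b=L-a=4):
  M_1 = M₀x/L - M₀  [x>a] = 5·(32/5)/8 - 5 = -1 kN·m
Load 2 — applied couple M₀=-11 kN·m at a=2 m (b=L-a=6):
  M_2 = M₀x/L - M₀  [x>a] = (-11)·(32/5)/8 - (-11) = 11/5 kN·m
Load 3 — point force P=-5 kN at a=6 m (b=L-a=2):
  M_3 = Pa(L-x)/L  [x>a] = (-5)·6·(8-(32/5))/8 = -6 kN·m
Load 4 — point force P=6 kN at a=16/3 m (b=L-a=8/3):
  M_4 = Pa(L-x)/L  [x>a] = 6·(16/3)·(8-(32/5))/8 = 32/5 kN·m
Superposition: M = Σ M_i = 8/5 kN·m ≈ 1.600000 kN·m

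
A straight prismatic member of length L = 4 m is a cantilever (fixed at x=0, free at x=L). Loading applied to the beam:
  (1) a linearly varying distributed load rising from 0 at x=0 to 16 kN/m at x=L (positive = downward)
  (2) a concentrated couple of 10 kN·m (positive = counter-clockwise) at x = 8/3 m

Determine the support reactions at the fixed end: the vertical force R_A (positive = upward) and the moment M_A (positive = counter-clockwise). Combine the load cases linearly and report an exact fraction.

R_A = 32 kN, M_A = 226/3 kN·m

Load 1 — triangular load w₀=16 kN/m (0→w₀ over full span):
  R_A = w₀L/2 = 16·4/2 = 32 kN
  M_A = w₀L²/3 = 16·4²/3 = 256/3 kN·m
Load 2 — applied couple M₀=10 kN·m at a=8/3 m (b=L-a=4/3):
  R_A = 0 kN
  M_A = -M₀ = -10 kN·m
Superposition: R_A = 32 kN, M_A = 226/3 kN·m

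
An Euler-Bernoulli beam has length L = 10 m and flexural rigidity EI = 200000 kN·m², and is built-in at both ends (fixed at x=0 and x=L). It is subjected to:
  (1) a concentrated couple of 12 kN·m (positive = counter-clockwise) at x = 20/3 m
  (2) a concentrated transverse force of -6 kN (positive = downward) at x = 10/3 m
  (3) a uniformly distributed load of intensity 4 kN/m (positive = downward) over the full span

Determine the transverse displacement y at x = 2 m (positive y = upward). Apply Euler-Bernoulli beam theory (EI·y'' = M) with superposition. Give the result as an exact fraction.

Load 1 — applied couple M₀=12 kN·m at a=20/3 m (b=L-a=10/3):
  y_1 = (R_Ax³/6 - M_Ax²/2)/EI  [x≤a] with R_A=8/5, M_A=4 = ((8/5)·2³/6 - 4·2²/2)/200000 = -11/375000 m
Load 2 — point force P=-6 kN at a=10/3 m (b=L-a=20/3):
  y_2 = -Pb²x²(3aL-(3a+b)x)/(6L³EI)  [x≤a] = -(-6)·(20/3)²·2²·(3·(10/3)·10-(3·(10/3)+(20/3))·2)/(6·10³·200000) = 1/16875 m
Load 3 — uniform load w=4 kN/m over full span:
  y_3 = -wx²(L-x)²/(24EI) = -4·2²·(10-2)²/(24·200000) = -2/9375 m
Superposition: y = Σ y_i = -619/3375000 m ≈ -0.000183 m

y(2) = -619/3375000 m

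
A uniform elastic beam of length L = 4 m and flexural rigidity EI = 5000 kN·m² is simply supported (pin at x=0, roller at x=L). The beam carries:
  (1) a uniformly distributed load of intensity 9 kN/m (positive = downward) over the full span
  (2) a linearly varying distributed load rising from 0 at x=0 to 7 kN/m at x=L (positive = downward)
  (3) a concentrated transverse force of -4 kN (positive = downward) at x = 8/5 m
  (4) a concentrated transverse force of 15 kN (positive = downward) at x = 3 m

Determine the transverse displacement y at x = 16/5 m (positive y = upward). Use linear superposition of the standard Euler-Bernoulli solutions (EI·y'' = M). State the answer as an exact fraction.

y(16/5) = -2991527/468750000 m

Load 1 — uniform load w=9 kN/m over full span:
  y_1 = -wx(L³-2Lx²+x³)/(24EI) = -9·(16/5)·(4³-2·4·(16/5)²+(16/5)³)/(24·5000) = -1392/390625 m
Load 2 — triangular load w₀=7 kN/m (0→w₀ over full span):
  y_2 = -w₀x(7L⁴-10L²x²+3x⁴)/(360LEI) = -7·(16/5)·(7·4⁴-10·4²·(16/5)²+3·(16/5)⁴)/(360·4·5000) = -14224/9765625 m
Load 3 — point force P=-4 kN at a=8/5 m (b=L-a=12/5):
  y_3 = -Pa(L-x)(2Lx-a²-x²)/(6LEI)  [x>a] = -(-4)·(8/5)·(4-(16/5))·(2·4·(16/5)-(8/5)²-(16/5)²)/(6·4·5000) = 128/234375 m
Load 4 — point force P=15 kN at a=3 m (b=L-a=1):
  y_4 = -Pa(L-x)(2Lx-a²-x²)/(6LEI)  [x>a] = -15·3·(4-(16/5))·(2·4·(16/5)-3²-(16/5)²)/(6·4·5000) = -477/250000 m
Superposition: y = Σ y_i = -2991527/468750000 m ≈ -0.006382 m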